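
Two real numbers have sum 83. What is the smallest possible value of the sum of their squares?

6889/2

With a + b = 83, a^2 + b^2 = a^2 + (83 − a)^2.
The derivative 2a − 2(83 − a) = 4a − 166 vanishes at a = 83/2; second derivative 4 > 0, a minimum.
The minimum is 2·(83/2)^2 = 6889/2.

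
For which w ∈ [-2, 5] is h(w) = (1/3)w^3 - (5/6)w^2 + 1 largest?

5

The derivative is w^2 - (5/3)w, which vanishes at w = 0 and w = 5/3.
Evaluating at the critical points and endpoints: h(-2) = -5,  h(0) = 1,  h(5/3) = 37/162,  h(5) = 131/6.
Hence the absolute maximum is 131/6 at w = 5.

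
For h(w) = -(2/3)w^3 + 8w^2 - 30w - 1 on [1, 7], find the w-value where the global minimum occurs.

7

Differentiating, h'(w) = -2w^2 + 16w - 30; which vanishes at w = 3 and w = 5.
Compare values at every candidate in [1, 7]: h(1) = -71/3; h(3) = -37; h(5) = -103/3; h(7) = -143/3.
The minimum over the interval is -143/3, attained at w = 7.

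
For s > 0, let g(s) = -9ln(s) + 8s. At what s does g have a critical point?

9/8

g'(s) = -9/s + 8 = 0 gives s = 9/8.
g''(s) = 9/s², which is positive for s > 0, so this is a local minimum.
g(9/8) = -9·ln(9/8) + 9 ≈ 7.9400.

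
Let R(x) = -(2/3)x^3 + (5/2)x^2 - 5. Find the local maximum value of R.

Critical points: R'(x) = -2x^2 + 5x vanishes at x = 0, 5/2.
Second-derivative test with R''(x) = -4x + 5: R''(0) = 5 > 0 ⇒ local minimum; R''(5/2) = -5 < 0 ⇒ local maximum.
Thus R has its local maximum at x = 5/2, with value 5/24.

5/24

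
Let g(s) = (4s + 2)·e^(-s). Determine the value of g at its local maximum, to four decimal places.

g'(s) = 4·e^(-s) + (4s + 2)·(-1)·e^(-s) = (-4s + 2)·e^(-s). Since e^(-s) > 0, the only critical point is s = 1/2.
g''(1/2) has the same sign as -4 < 0, so this is a local maximum.
g(1/2) = (4)·e^(-1/2) ≈ 2.4261.

2.4261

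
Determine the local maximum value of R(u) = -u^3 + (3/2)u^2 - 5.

-9/2

R'(u) = -3u^2 + 3u = 0 at u = 0, 1.
Second-derivative test with R''(u) = -6u + 3: R''(0) = 3 > 0 ⇒ local minimum; R''(1) = -3 < 0 ⇒ local maximum.
So the local maximum value is R(1) = -9/2.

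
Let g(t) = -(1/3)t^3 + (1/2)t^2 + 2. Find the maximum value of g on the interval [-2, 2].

20/3

Differentiating, g'(t) = -t^2 + t; which vanishes at t = 0 and t = 1.
Compare values at every candidate in [-2, 2]: g(-2) = 20/3, g(0) = 2, g(1) = 13/6, g(2) = 4/3.
Hence the absolute maximum is 20/3 at t = -2.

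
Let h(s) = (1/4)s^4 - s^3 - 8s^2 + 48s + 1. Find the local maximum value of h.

h'(s) = s^3 - 3s^2 - 16s + 48 = 0 at s = -4, 3, 4.
h''(s) = 3s^2 - 6s - 16. h''(-4) = 56 > 0 ⇒ local minimum; h''(3) = -7 < 0 ⇒ local maximum; h''(4) = 8 > 0 ⇒ local minimum.
Thus h has its local maximum at s = 3, with value 265/4.

265/4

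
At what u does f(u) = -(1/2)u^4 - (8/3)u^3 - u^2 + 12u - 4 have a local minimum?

-2

f'(u) = -2u^3 - 8u^2 - 2u + 12 = 0 at u = -3, -2, 1.
Second-derivative test with f''(u) = -6u^2 - 16u - 2: f''(-3) = -8 < 0 ⇒ local maximum; f''(-2) = 6 > 0 ⇒ local minimum; f''(1) = -24 < 0 ⇒ local maximum.
The local minimum is f(-2) = -56/3.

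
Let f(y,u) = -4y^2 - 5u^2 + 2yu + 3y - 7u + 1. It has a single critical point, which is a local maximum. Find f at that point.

275/76

∂f/∂y = -8y + 2u + 3 = 0 and ∂f/∂u = 2y - 10u - 7 = 0, so (y, u) = (4/19, -25/38).
The Hessian has f_{yy} = -8, f_{uu} = -10, f_{yu} = 2, giving D = 76 > 0 with f_{yy} < 0, so the point is a local maximum.
f(4/19, -25/38) = 275/76.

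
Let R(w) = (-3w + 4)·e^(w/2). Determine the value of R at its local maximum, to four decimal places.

4.2992

By the product rule, R'(w) = (-(3/2)w - 1)·e^(w/2). Since e^(w/2) > 0, the only critical point is w = -2/3.
R''(-2/3) has the same sign as -3/2 < 0, so this is a local maximum.
R(-2/3) = (6)·e^(-1/3) ≈ 4.2992.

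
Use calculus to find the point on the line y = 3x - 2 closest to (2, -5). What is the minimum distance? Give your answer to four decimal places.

2.8460

Minimize D(x)^2 = (x - 2)^2 + (3x + 3)^2.
d/dx[D^2] = 2(x - 2) + 2·3·(3x + 3) = 0 ⇒ x = -7/10.
Then y = -41/10 and the distance is √(81/10) ≈ 2.8460.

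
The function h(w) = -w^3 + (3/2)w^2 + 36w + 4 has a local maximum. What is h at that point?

108

h'(w) = -3w^2 + 3w + 36 = 0 at w = -3, 4.
h''(w) = -6w + 3. h''(-3) = 21 > 0 ⇒ local minimum; h''(4) = -21 < 0 ⇒ local maximum.
So the local maximum value is h(4) = 108.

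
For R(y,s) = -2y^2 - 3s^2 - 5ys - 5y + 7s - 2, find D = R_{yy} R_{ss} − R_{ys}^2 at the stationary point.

-1

∂R/∂y = -4y - 5s - 5 = 0 and ∂R/∂s = -5y - 6s + 7 = 0, so (y, s) = (65, -53).
The Hessian has R_{yy} = -4, R_{ss} = -6, R_{ys} = -5, giving D = -1 < 0, so the point is a saddle point.
D = (-4)·(-6) − (-5)^2 = -1.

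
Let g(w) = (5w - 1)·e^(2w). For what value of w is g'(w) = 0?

Differentiating with the product rule gives g'(w) = (10w + 3)·e^(2w). Since e^(2w) > 0, the only critical point is w = -3/10.
g''(-3/10) has the same sign as 10 > 0, so this is a local minimum.
g(-3/10) = (-5/2)·e^(-3/5) ≈ -1.3720.

-3/10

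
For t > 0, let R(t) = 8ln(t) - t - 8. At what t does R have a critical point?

8

R'(t) = 8/t − 1 = 0 gives t = 8.
R''(t) = -8/t², which is negative for t > 0, so this is a local maximum.
R(8) = 8·ln(8) - 8 - 8 ≈ 0.6355.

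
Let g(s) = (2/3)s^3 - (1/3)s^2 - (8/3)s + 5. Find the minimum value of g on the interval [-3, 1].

g'(s) = 2s^2 - (2/3)s - 8/3, whose only zero in [-3, 1] is s = -1.
Compare values at every candidate in [-3, 1]: g(-3) = -8; g(-1) = 20/3; g(1) = 8/3.
Hence the absolute minimum is -8 at s = -3.

-8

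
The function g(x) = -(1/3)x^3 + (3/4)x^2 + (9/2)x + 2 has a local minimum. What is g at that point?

-31/16

g'(x) = -x^2 + (3/2)x + 9/2 = 0 at x = -3/2, 3.
g''(x) = -2x + 3/2. g''(-3/2) = 9/2 > 0 ⇒ local minimum; g''(3) = -9/2 < 0 ⇒ local maximum.
Thus g has its local minimum at x = -3/2, with value -31/16.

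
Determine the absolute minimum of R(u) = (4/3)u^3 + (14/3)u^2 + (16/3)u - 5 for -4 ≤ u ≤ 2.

Differentiating, R'(u) = 4u^2 + (28/3)u + 16/3; which vanishes at u = -4/3 and u = -1.
Evaluating at the critical points and endpoints: R(-4) = -37, R(-4/3) = -565/81, R(-1) = -7, R(2) = 35.
So the minimum is R(-4) = -37.

-37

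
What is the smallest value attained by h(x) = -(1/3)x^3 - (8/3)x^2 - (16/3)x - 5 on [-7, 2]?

-29

Differentiating, h'(x) = -x^2 - (16/3)x - 16/3; which vanishes at x = -4 and x = -4/3.
Candidates: h(-7) = 16,  h(-4) = -5,  h(-4/3) = -149/81,  h(2) = -29.
The minimum over the interval is -29, attained at x = 2.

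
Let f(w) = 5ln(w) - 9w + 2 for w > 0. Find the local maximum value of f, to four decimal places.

-5.9389

f'(w) = 5/w − 9 = 0 gives w = 5/9.
f''(w) = -5/w², which is negative for w > 0, so this is a local maximum.
f(5/9) = 5·ln(5/9) - 5 + 2 ≈ -5.9389.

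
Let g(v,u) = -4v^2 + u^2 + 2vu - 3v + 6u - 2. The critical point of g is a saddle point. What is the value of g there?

∂g/∂v = -8v + 2u - 3 = 0 and ∂g/∂u = 2v + 2u + 6 = 0, so (v, u) = (-9/10, -21/10).
The Hessian has g_{vv} = -8, g_{uu} = 2, g_{vu} = 2, giving D = -20 < 0, so the point is a saddle point.
g(-9/10, -21/10) = -139/20.

-139/20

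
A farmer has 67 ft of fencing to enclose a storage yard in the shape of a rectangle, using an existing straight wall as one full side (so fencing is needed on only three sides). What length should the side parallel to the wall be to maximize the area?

Let the sides perpendicular to the wall have length x and the parallel side y, so 2x + y = 67 and the area is A = xy = x(67 − 2x).
A'(x) = 67 − 4x = 0 gives x = 67/4, and A''(x) = −4 < 0 confirms a maximum.
Then y = 67 − 2·67/4 = 67/2 and A = 4489/8.

67/2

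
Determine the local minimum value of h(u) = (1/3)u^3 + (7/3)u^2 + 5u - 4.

-599/81

h'(u) = u^2 + (14/3)u + 5. Setting h'(u) = 0 gives u ∈ {-3, -5/3}.
h''(u) = 2u + 14/3. h''(-3) = -4/3 < 0 ⇒ local maximum; h''(-5/3) = 4/3 > 0 ⇒ local minimum.
The local minimum is h(-5/3) = -599/81.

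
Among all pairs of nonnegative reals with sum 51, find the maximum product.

With x + y = 51, the product is P(x) = x(51 − x).
P'(x) = 51 − 2x = 0 gives x = 51/2; P'' = −2 < 0, so this is the maximum.
P = 51/2·51/2 = 2601/4.

2601/4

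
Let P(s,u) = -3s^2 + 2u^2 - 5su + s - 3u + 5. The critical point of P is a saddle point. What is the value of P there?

205/49

∂P/∂s = -6s - 5u + 1 = 0 and ∂P/∂u = -5s + 4u - 3 = 0, so (s, u) = (-11/49, 23/49).
The Hessian has P_{ss} = -6, P_{uu} = 4, P_{su} = -5, giving D = -49 < 0, so the point is a saddle point.
P(-11/49, 23/49) = 205/49.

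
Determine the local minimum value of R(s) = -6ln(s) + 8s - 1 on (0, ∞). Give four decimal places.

R'(s) = -6/s + 8 = 0 gives s = 3/4.
R''(s) = 6/s², which is positive for s > 0, so this is a local minimum.
R(3/4) = -6·ln(3/4) + 6 - 1 ≈ 6.7261.

6.7261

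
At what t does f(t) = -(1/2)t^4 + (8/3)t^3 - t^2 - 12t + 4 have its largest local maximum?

-1

f'(t) = -2t^3 + 8t^2 - 2t - 12. Setting f'(t) = 0 gives t ∈ {-1, 2, 3}.
Since f''(t) = -6t^2 + 16t - 2, we get f''(-1) = -24 < 0 ⇒ local maximum; f''(2) = 6 > 0 ⇒ local minimum; f''(3) = -8 < 0 ⇒ local maximum.
Thus f has its largest local maximum at t = -1, with value 71/6.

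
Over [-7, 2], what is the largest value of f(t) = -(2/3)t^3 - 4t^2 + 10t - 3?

7/3

Differentiating, f'(t) = -2t^2 - 8t + 10; which vanishes at t = -5 and t = 1.
Candidates: f(-7) = -121/3,  f(-5) = -209/3,  f(1) = 7/3,  f(2) = -13/3.
The maximum over the interval is 7/3, attained at t = 1.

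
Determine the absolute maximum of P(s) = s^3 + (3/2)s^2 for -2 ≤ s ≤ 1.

5/2

P'(s) = 3s^2 + 3s, which vanishes at s = -1 and s = 0.
Evaluating at the critical points and endpoints: P(-2) = -2; P(-1) = 1/2; P(0) = 0; P(1) = 5/2.
Hence the absolute maximum is 5/2 at s = 1.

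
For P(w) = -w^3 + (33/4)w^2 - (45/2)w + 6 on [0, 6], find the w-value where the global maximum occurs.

P'(w) = -3w^2 + (33/2)w - 45/2, which vanishes at w = 5/2 and w = 3.
Candidates: P(0) = 6; P(5/2) = -229/16; P(3) = -57/4; P(6) = -48.
So the maximum is P(0) = 6.

0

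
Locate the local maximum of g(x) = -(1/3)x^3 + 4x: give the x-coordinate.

g'(x) = -x^2 + 4. Setting g'(x) = 0 gives x ∈ {-2, 2}.
Since g''(x) = -2x, we get g''(-2) = 4 > 0 ⇒ local minimum; g''(2) = -4 < 0 ⇒ local maximum.
So the local maximum value is g(2) = 16/3.

2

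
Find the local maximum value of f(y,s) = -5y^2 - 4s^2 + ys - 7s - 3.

∂f/∂y = -10y + s = 0 and ∂f/∂s = y - 8s - 7 = 0, so (y, s) = (-7/79, -70/79).
The Hessian has f_{yy} = -10, f_{ss} = -8, f_{ys} = 1, giving D = 79 > 0 with f_{yy} < 0, so the point is a local maximum.
f(-7/79, -70/79) = 8/79.

8/79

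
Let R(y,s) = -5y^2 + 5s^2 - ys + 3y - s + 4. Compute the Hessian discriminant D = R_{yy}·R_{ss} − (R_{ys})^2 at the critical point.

-101

∂R/∂y = -10y - s + 3 = 0 and ∂R/∂s = -y + 10s - 1 = 0, so (y, s) = (29/101, 13/101).
The Hessian has R_{yy} = -10, R_{ss} = 10, R_{ys} = -1, giving D = -101 < 0, so the point is a saddle point.
D = (-10)·(10) − (-1)^2 = -101.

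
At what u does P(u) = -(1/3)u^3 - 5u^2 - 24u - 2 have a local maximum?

P'(u) = -u^2 - 10u - 24 = 0 at u = -6, -4.
P''(u) = -2u - 10. P''(-6) = 2 > 0 ⇒ local minimum; P''(-4) = -2 < 0 ⇒ local maximum.
Thus P has its local maximum at u = -4, with value 106/3.

-4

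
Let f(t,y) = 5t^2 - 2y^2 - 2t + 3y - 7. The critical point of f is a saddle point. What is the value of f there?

-243/40

∂f/∂t = 10t - 2 = 0 and ∂f/∂y = -4y + 3 = 0, so (t, y) = (1/5, 3/4).
The Hessian has f_{tt} = 10, f_{yy} = -4, f_{ty} = 0, giving D = -40 < 0, so the point is a saddle point.
f(1/5, 3/4) = -243/40.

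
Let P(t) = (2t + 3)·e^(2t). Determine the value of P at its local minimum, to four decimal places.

-0.0183

P'(t) = 2·e^(2t) + (2t + 3)·2·e^(2t) = (4t + 8)·e^(2t). Since e^(2t) > 0, the only critical point is t = -2.
P''(-2) has the same sign as 4 > 0, so this is a local minimum.
P(-2) = (-1)·e^(-4) ≈ -0.0183.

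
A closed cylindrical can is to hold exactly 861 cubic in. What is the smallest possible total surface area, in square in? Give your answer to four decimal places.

With radius r and height h, πr²h = 861 so h = 861/(πr²), and S(r) = 2πr² + 2πrh = 2πr² + 2·861/r.
S'(r) = 4πr − 2·861/r² = 0 ⇒ r³ = 861/(2π), so r ≈ 5.1555 and h = 2r ≈ 10.3111.
S''(r) = 4π + 4·861/r³ > 0, so this is the minimum; S ≈ 501.0141.

501.0141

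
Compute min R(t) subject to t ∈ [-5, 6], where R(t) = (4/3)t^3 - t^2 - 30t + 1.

R'(t) = 4t^2 - 2t - 30, which vanishes at t = -5/2 and t = 3.
Compare values at every candidate in [-5, 6]: R(-5) = -122/3; R(-5/2) = 587/12; R(3) = -62; R(6) = 73.
The minimum over the interval is -62, attained at t = 3.

-62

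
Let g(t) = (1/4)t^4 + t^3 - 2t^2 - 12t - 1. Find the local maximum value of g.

g'(t) = t^3 + 3t^2 - 4t - 12. Setting g'(t) = 0 gives t ∈ {-3, -2, 2}.
Since g''(t) = 3t^2 + 6t - 4, we get g''(-3) = 5 > 0 ⇒ local minimum; g''(-2) = -4 < 0 ⇒ local maximum; g''(2) = 20 > 0 ⇒ local minimum.
The local maximum is g(-2) = 11.

11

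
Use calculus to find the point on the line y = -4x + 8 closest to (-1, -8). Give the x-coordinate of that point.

63/17

Minimize D(x)^2 = (x + 1)^2 + (-4x + 16)^2.
d/dx[D^2] = 2(x + 1) + 2·(-4)·(-4x + 16) = 0 ⇒ x = 63/17.
Then y = -116/17 and the distance is √(400/17) ≈ 4.8507.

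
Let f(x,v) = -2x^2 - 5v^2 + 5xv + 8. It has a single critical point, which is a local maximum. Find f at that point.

8

∂f/∂x = -4x + 5v = 0 and ∂f/∂v = 5x - 10v = 0, so (x, v) = (0, 0).
The Hessian has f_{xx} = -4, f_{vv} = -10, f_{xv} = 5, giving D = 15 > 0 with f_{xx} < 0, so the point is a local maximum.
f(0, 0) = 8.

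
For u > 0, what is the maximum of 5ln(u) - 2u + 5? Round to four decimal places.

P'(u) = 5/u − 2 = 0 gives u = 5/2.
P''(u) = -5/u², which is negative for u > 0, so this is a local maximum.
P(5/2) = 5·ln(5/2) - 5 + 5 ≈ 4.5815.

4.5815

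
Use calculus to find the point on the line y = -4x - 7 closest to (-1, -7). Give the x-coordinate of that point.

-1/17

Minimize D(x)^2 = (x + 1)^2 + (-4x)^2.
d/dx[D^2] = 2(x + 1) + 2·(-4)·(-4x) = 0 ⇒ x = -1/17.
Then y = -115/17 and the distance is √(16/17) ≈ 0.9701.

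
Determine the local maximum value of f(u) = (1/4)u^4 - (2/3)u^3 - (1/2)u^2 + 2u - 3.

f'(u) = u^3 - 2u^2 - u + 2 = 0 at u = -1, 1, 2.
Second-derivative test with f''(u) = 3u^2 - 4u - 1: f''(-1) = 6 > 0 ⇒ local minimum; f''(1) = -2 < 0 ⇒ local maximum; f''(2) = 3 > 0 ⇒ local minimum.
Thus f has its local maximum at u = 1, with value -23/12.

-23/12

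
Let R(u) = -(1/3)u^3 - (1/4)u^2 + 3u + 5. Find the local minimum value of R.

R'(u) = -u^2 - (1/2)u + 3 = 0 at u = -2, 3/2.
Since R''(u) = -2u - 1/2, we get R''(-2) = 7/2 > 0 ⇒ local minimum; R''(3/2) = -7/2 < 0 ⇒ local maximum.
Thus R has its local minimum at u = -2, with value 2/3.

2/3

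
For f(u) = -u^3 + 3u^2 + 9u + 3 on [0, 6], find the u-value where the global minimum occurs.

6

The derivative is -3u^2 + 6u + 9, whose only zero in [0, 6] is u = 3.
Evaluating at the critical points and endpoints: f(0) = 3,  f(3) = 30,  f(6) = -51.
So the minimum is f(6) = -51.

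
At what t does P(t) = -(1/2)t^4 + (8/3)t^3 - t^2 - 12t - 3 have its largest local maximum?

P'(t) = -2t^3 + 8t^2 - 2t - 12 = 0 at t = -1, 2, 3.
P''(t) = -6t^2 + 16t - 2. P''(-1) = -24 < 0 ⇒ local maximum; P''(2) = 6 > 0 ⇒ local minimum; P''(3) = -8 < 0 ⇒ local maximum.
Thus P has its largest local maximum at t = -1, with value 29/6.

-1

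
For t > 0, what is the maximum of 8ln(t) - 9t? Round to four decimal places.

R'(t) = 8/t − 9 = 0 gives t = 8/9.
R''(t) = -8/t², which is negative for t > 0, so this is a local maximum.
R(8/9) = 8·ln(8/9) - 8 ≈ -8.9423.

-8.9423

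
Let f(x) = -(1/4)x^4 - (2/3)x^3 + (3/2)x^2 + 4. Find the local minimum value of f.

4

f'(x) = -x^3 - 2x^2 + 3x = 0 at x = -3, 0, 1.
Since f''(x) = -3x^2 - 4x + 3, we get f''(-3) = -12 < 0 ⇒ local maximum; f''(0) = 3 > 0 ⇒ local minimum; f''(1) = -4 < 0 ⇒ local maximum.
So the local minimum value is f(0) = 4.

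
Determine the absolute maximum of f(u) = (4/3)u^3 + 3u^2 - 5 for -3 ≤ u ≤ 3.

58

Differentiating, f'(u) = 4u^2 + 6u; which vanishes at u = -3/2 and u = 0.
Candidates: f(-3) = -14; f(-3/2) = -11/4; f(0) = -5; f(3) = 58.
The maximum over the interval is 58, attained at u = 3.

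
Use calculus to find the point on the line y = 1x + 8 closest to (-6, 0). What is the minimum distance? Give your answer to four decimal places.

1.4142

Minimize D(x)^2 = (x + 6)^2 + (x + 8)^2.
d/dx[D^2] = 2(x + 6) + 2·1·(x + 8) = 0 ⇒ x = -7.
Then y = 1 and the distance is √(2) ≈ 1.4142.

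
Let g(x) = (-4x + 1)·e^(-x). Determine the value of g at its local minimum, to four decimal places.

-1.1460

g'(x) = (-4)·e^(-x) + (-4x + 1)·(-1)·e^(-x) = (4x - 5)·e^(-x). Since e^(-x) > 0, the only critical point is x = 5/4.
g''(5/4) has the same sign as 4 > 0, so this is a local minimum.
g(5/4) = (-4)·e^(-5/4) ≈ -1.1460.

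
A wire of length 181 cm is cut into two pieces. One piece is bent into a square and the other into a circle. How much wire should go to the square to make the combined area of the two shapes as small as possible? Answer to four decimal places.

Let x be the length used for the square. Square side x/4; circle radius (181−x)/(2π).
A(x) = (x/4)² + π·((181−x)/(2π))² = x²/16 + (181−x)²/(4π) for 0 ≤ x ≤ 181. A'(x) = x/8 − (181−x)/(2π) = 0 gives x = 4·181/(π+4) ≈ 101.3779.
A'' = 1/8 + 1/(2π) > 0, so this gives the minimum combined area; x ≈ 101.3779 cm to the square.

101.3779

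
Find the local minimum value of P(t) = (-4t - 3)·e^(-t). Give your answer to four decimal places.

-3.1152

P'(t) = (-4)·e^(-t) + (-4t - 3)·(-1)·e^(-t) = (4t - 1)·e^(-t). Since e^(-t) > 0, the only critical point is t = 1/4.
P''(1/4) has the same sign as 4 > 0, so this is a local minimum.
P(1/4) = (-4)·e^(-1/4) ≈ -3.1152.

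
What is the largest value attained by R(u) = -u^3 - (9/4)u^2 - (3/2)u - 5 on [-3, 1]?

25/4

Differentiating, R'(u) = -3u^2 - (9/2)u - 3/2; which vanishes at u = -1 and u = -1/2.
Evaluating at the critical points and endpoints: R(-3) = 25/4; R(-1) = -19/4; R(-1/2) = -75/16; R(1) = -39/4.
The maximum over the interval is 25/4, attained at u = -3.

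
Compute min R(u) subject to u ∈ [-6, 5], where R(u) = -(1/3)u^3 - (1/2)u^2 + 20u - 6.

R'(u) = -u^2 - u + 20, which vanishes at u = -5 and u = 4.
Candidates: R(-6) = -72; R(-5) = -461/6; R(4) = 134/3; R(5) = 239/6.
So the minimum is R(-5) = -461/6.

-461/6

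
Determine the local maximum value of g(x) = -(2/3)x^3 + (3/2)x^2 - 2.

g'(x) = -2x^2 + 3x = 0 at x = 0, 3/2.
g''(x) = -4x + 3. g''(0) = 3 > 0 ⇒ local minimum; g''(3/2) = -3 < 0 ⇒ local maximum.
Thus g has its local maximum at x = 3/2, with value -7/8.

-7/8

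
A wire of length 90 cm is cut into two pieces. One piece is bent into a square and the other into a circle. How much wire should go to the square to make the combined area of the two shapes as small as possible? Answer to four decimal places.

50.4089

Let x be the length used for the square. Square side x/4; circle radius (90−x)/(2π).
A(x) = (x/4)² + π·((90−x)/(2π))² = x²/16 + (90−x)²/(4π) for 0 ≤ x ≤ 90. A'(x) = x/8 − (90−x)/(2π) = 0 gives x = 4·90/(π+4) ≈ 50.4089.
A'' = 1/8 + 1/(2π) > 0, so this gives the minimum combined area; x ≈ 50.4089 cm to the square.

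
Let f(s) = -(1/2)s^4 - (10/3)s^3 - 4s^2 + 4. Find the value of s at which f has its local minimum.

-1

f'(s) = -2s^3 - 10s^2 - 8s = 0 at s = -4, -1, 0.
f''(s) = -6s^2 - 20s - 8. f''(-4) = -24 < 0 ⇒ local maximum; f''(-1) = 6 > 0 ⇒ local minimum; f''(0) = -8 < 0 ⇒ local maximum.
So the local minimum value is f(-1) = 17/6.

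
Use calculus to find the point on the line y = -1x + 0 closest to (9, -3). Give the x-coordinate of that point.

Minimize D(x)^2 = (x - 9)^2 + (-x + 3)^2.
d/dx[D^2] = 2(x - 9) + 2·(-1)·(-x + 3) = 0 ⇒ x = 6.
Then y = -6 and the distance is √(18) ≈ 4.2426.

6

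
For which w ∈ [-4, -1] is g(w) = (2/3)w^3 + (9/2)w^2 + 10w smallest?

-4

g'(w) = 2w^2 + 9w + 10, which vanishes at w = -5/2 and w = -2.
Candidates: g(-4) = -32/3; g(-5/2) = -175/24; g(-2) = -22/3; g(-1) = -37/6.
Hence the absolute minimum is -32/3 at w = -4.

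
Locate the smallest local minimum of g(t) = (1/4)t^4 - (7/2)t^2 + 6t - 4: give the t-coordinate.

-3

g'(t) = t^3 - 7t + 6 = 0 at t = -3, 1, 2.
Since g''(t) = 3t^2 - 7, we get g''(-3) = 20 > 0 ⇒ local minimum; g''(1) = -4 < 0 ⇒ local maximum; g''(2) = 5 > 0 ⇒ local minimum.
The smallest local minimum is g(-3) = -133/4.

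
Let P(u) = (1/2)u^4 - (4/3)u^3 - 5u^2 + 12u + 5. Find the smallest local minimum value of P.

Critical points: P'(u) = 2u^3 - 4u^2 - 10u + 12 vanishes at u = -2, 1, 3.
P''(u) = 6u^2 - 8u - 10. P''(-2) = 30 > 0 ⇒ local minimum; P''(1) = -12 < 0 ⇒ local maximum; P''(3) = 20 > 0 ⇒ local minimum.
So the smallest local minimum value is P(-2) = -61/3.

-61/3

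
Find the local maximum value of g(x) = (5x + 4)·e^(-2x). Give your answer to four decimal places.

By the product rule, g'(x) = (-10x - 3)·e^(-2x). Since e^(-2x) > 0, the only critical point is x = -3/10.
g''(-3/10) has the same sign as -10 < 0, so this is a local maximum.
g(-3/10) = (5/2)·e^(3/5) ≈ 4.5553.

4.5553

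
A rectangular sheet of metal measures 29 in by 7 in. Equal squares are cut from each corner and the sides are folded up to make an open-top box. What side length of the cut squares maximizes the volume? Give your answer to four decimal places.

With cut size x, the volume is V(x) = x(29 − 2x)(7 − 2x) for 0 < x < 3.5.
V'(x) = 12x^2 − 144x + 203. Setting V'(x) = 0 gives x ≈ 1.6316 (the root in (0, 3.5)).
V''(x) = 24x − 144 is negative there, so this is the maximum; V ≈ 156.9163.

1.6316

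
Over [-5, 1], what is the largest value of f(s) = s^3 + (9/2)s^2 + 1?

29/2

The derivative is 3s^2 + 9s, which vanishes at s = -3 and s = 0.
Compare values at every candidate in [-5, 1]: f(-5) = -23/2; f(-3) = 29/2; f(0) = 1; f(1) = 13/2.
Hence the absolute maximum is 29/2 at s = -3.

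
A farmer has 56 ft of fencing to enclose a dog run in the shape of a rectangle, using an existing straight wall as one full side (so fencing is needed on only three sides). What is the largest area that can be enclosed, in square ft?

392

Let the sides perpendicular to the wall have length x and the parallel side y, so 2x + y = 56 and the area is A = xy = x(56 − 2x).
A'(x) = 56 − 4x = 0 gives x = 14, and A''(x) = −4 < 0 confirms a maximum.
Then y = 56 − 2·14 = 28 and A = 392.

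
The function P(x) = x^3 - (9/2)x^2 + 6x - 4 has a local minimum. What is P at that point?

-2

P'(x) = 3x^2 - 9x + 6 = 0 at x = 1, 2.
P''(x) = 6x - 9. P''(1) = -3 < 0 ⇒ local maximum; P''(2) = 3 > 0 ⇒ local minimum.
The local minimum is P(2) = -2.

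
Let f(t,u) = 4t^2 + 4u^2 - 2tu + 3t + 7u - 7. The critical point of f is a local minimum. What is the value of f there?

∂f/∂t = 8t - 2u + 3 = 0 and ∂f/∂u = -2t + 8u + 7 = 0, so (t, u) = (-19/30, -31/30).
The Hessian has f_{tt} = 8, f_{uu} = 8, f_{tu} = -2, giving D = 60 > 0 with f_{tt} > 0, so the point is a local minimum.
f(-19/30, -31/30) = -347/30.

-347/30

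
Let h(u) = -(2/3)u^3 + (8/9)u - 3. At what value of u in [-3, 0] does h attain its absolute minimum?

h'(u) = -2u^2 + 8/9, whose only zero in [-3, 0] is u = -2/3.
Evaluating at the critical points and endpoints: h(-3) = 37/3, h(-2/3) = -275/81, h(0) = -3.
Hence the absolute minimum is -275/81 at u = -2/3.

-2/3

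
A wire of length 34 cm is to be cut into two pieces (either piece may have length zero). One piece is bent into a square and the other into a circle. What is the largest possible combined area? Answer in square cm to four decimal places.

Let x be the length used for the square. Square side x/4; circle radius (34−x)/(2π).
A(x) = (x/4)² + π·((34−x)/(2π))² = x²/16 + (34−x)²/(4π) for 0 ≤ x ≤ 34. A'(x) = x/8 − (34−x)/(2π) = 0 gives x = 4·34/(π+4) ≈ 19.0434.
A'' > 0, so the interior critical point is a minimum; the maximum is at an endpoint. A(0) = 91.9916 and A(34) = 72.2500, so the largest area is 91.9916.

91.9916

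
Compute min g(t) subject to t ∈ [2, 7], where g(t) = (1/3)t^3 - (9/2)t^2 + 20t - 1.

71/3

The derivative is t^2 - 9t + 20, which vanishes at t = 4 and t = 5.
Evaluating at the critical points and endpoints: g(2) = 71/3; g(4) = 85/3; g(5) = 169/6; g(7) = 197/6.
So the minimum is g(2) = 71/3.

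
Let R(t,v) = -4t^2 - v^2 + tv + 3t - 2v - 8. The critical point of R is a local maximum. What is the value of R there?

∂R/∂t = -8t + v + 3 = 0 and ∂R/∂v = t - 2v - 2 = 0, so (t, v) = (4/15, -13/15).
The Hessian has R_{tt} = -8, R_{vv} = -2, R_{tv} = 1, giving D = 15 > 0 with R_{tt} < 0, so the point is a local maximum.
R(4/15, -13/15) = -101/15.

-101/15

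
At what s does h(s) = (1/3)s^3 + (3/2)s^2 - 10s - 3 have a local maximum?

h'(s) = s^2 + 3s - 10 = 0 at s = -5, 2.
Second-derivative test with h''(s) = 2s + 3: h''(-5) = -7 < 0 ⇒ local maximum; h''(2) = 7 > 0 ⇒ local minimum.
The local maximum is h(-5) = 257/6.

-5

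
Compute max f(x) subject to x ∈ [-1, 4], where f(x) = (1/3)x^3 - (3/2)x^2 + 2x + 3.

f'(x) = x^2 - 3x + 2, which vanishes at x = 1 and x = 2.
Evaluating at the critical points and endpoints: f(-1) = -5/6,  f(1) = 23/6,  f(2) = 11/3,  f(4) = 25/3.
So the maximum is f(4) = 25/3.

25/3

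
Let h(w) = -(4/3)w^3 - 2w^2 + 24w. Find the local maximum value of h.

88/3

h'(w) = -4w^2 - 4w + 24 = 0 at w = -3, 2.
Since h''(w) = -8w - 4, we get h''(-3) = 20 > 0 ⇒ local minimum; h''(2) = -20 < 0 ⇒ local maximum.
The local maximum is h(2) = 88/3.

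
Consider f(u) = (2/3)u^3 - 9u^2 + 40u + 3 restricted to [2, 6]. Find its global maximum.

The derivative is 2u^2 - 18u + 40, which vanishes at u = 4 and u = 5.
Candidates: f(2) = 157/3, f(4) = 185/3, f(5) = 184/3, f(6) = 63.
Hence the absolute maximum is 63 at u = 6.

63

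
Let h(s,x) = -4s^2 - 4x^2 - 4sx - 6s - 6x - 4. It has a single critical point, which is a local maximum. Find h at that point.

-1

∂h/∂s = -8s - 4x - 6 = 0 and ∂h/∂x = -4s - 8x - 6 = 0, so (s, x) = (-1/2, -1/2).
The Hessian has h_{ss} = -8, h_{xx} = -8, h_{sx} = -4, giving D = 48 > 0 with h_{ss} < 0, so the point is a local maximum.
h(-1/2, -1/2) = -1.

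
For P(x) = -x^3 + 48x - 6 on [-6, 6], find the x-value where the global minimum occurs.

P'(x) = -3x^2 + 48, which vanishes at x = -4 and x = 4.
Candidates: P(-6) = -78, P(-4) = -134, P(4) = 122, P(6) = 66.
So the minimum is P(-4) = -134.

-4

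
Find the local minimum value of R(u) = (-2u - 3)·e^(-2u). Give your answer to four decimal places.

-7.3891

R'(u) = (-2)·e^(-2u) + (-2u - 3)·(-2)·e^(-2u) = (4u + 4)·e^(-2u). Since e^(-2u) > 0, the only critical point is u = -1.
R''(-1) has the same sign as 4 > 0, so this is a local minimum.
R(-1) = (-1)·e^(2) ≈ -7.3891.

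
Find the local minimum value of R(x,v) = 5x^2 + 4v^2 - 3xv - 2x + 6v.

∂R/∂x = 10x - 3v - 2 = 0 and ∂R/∂v = -3x + 8v + 6 = 0, so (x, v) = (-2/71, -54/71).
The Hessian has R_{xx} = 10, R_{vv} = 8, R_{xv} = -3, giving D = 71 > 0 with R_{xx} > 0, so the point is a local minimum.
R(-2/71, -54/71) = -160/71.

-160/71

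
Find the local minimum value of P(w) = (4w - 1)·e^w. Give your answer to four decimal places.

-1.8895

P'(w) = 4·e^w + (4w - 1)·1·e^w = (4w + 3)·e^w. Since e^w > 0, the only critical point is w = -3/4.
P''(-3/4) has the same sign as 4 > 0, so this is a local minimum.
P(-3/4) = (-4)·e^(-3/4) ≈ -1.8895.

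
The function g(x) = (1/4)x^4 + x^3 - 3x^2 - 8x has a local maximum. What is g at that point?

17/4

Critical points: g'(x) = x^3 + 3x^2 - 6x - 8 vanishes at x = -4, -1, 2.
Second-derivative test with g''(x) = 3x^2 + 6x - 6: g''(-4) = 18 > 0 ⇒ local minimum; g''(-1) = -9 < 0 ⇒ local maximum; g''(2) = 18 > 0 ⇒ local minimum.
The local maximum is g(-1) = 17/4.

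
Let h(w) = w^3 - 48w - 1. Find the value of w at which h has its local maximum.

-4

h'(w) = 3w^2 - 48. Setting h'(w) = 0 gives w ∈ {-4, 4}.
Since h''(w) = 6w, we get h''(-4) = -24 < 0 ⇒ local maximum; h''(4) = 24 > 0 ⇒ local minimum.
The local maximum is h(-4) = 127.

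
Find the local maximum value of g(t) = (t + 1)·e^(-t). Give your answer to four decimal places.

1.0000

Differentiating with the product rule gives g'(t) = (-t)·e^(-t). Since e^(-t) > 0, the only critical point is t = 0.
g''(0) has the same sign as -1 < 0, so this is a local maximum.
g(0) = (1)·e^(0) ≈ 1.0000.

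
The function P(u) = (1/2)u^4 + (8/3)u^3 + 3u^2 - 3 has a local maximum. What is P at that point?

-13/6

P'(u) = 2u^3 + 8u^2 + 6u = 0 at u = -3, -1, 0.
P''(u) = 6u^2 + 16u + 6. P''(-3) = 12 > 0 ⇒ local minimum; P''(-1) = -4 < 0 ⇒ local maximum; P''(0) = 6 > 0 ⇒ local minimum.
So the local maximum value is P(-1) = -13/6.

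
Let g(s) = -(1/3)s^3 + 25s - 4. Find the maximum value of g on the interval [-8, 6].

238/3

Differentiating, g'(s) = -s^2 + 25; which vanishes at s = -5 and s = 5.
Compare values at every candidate in [-8, 6]: g(-8) = -100/3,  g(-5) = -262/3,  g(5) = 238/3,  g(6) = 74.
Hence the absolute maximum is 238/3 at s = 5.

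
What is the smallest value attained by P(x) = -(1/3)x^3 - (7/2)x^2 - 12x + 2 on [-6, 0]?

P'(x) = -x^2 - 7x - 12, which vanishes at x = -4 and x = -3.
Compare values at every candidate in [-6, 0]: P(-6) = 20,  P(-4) = 46/3,  P(-3) = 31/2,  P(0) = 2.
So the minimum is P(0) = 2.

2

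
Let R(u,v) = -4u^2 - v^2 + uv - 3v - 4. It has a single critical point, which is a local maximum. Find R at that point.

-8/5

∂R/∂u = -8u + v = 0 and ∂R/∂v = u - 2v - 3 = 0, so (u, v) = (-1/5, -8/5).
The Hessian has R_{uu} = -8, R_{vv} = -2, R_{uv} = 1, giving D = 15 > 0 with R_{uu} < 0, so the point is a local maximum.
R(-1/5, -8/5) = -8/5.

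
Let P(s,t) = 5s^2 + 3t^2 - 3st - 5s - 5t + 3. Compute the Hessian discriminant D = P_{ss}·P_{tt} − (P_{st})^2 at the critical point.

51

∂P/∂s = 10s - 3t - 5 = 0 and ∂P/∂t = -3s + 6t - 5 = 0, so (s, t) = (15/17, 65/51).
The Hessian has P_{ss} = 10, P_{tt} = 6, P_{st} = -3, giving D = 51 > 0 with P_{ss} > 0, so the point is a local minimum.
D = (10)·(6) − (-3)^2 = 51.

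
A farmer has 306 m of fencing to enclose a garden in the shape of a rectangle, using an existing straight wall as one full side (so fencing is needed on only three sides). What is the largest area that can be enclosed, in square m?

Let the sides perpendicular to the wall have length x and the parallel side y, so 2x + y = 306 and the area is A = xy = x(306 − 2x).
A'(x) = 306 − 4x = 0 gives x = 153/2, and A''(x) = −4 < 0 confirms a maximum.
Then y = 306 − 2·153/2 = 153 and A = 23409/2.

23409/2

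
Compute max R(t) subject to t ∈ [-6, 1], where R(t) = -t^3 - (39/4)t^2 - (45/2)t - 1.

227/16

Differentiating, R'(t) = -3t^2 - (39/2)t - 45/2; which vanishes at t = -5 and t = -3/2.
Candidates: R(-6) = -1; R(-5) = -29/4; R(-3/2) = 227/16; R(1) = -137/4.
Hence the absolute maximum is 227/16 at t = -3/2.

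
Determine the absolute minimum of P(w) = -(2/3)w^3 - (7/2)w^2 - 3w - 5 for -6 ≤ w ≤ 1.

-73/6

The derivative is -2w^2 - 7w - 3, which vanishes at w = -3 and w = -1/2.
Compare values at every candidate in [-6, 1]: P(-6) = 31, P(-3) = -19/2, P(-1/2) = -103/24, P(1) = -73/6.
The minimum over the interval is -73/6, attained at w = 1.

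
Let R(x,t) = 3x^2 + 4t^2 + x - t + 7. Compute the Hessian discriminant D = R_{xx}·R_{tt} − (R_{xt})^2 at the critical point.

48

∂R/∂x = 6x + 1 = 0 and ∂R/∂t = 8t - 1 = 0, so (x, t) = (-1/6, 1/8).
The Hessian has R_{xx} = 6, R_{tt} = 8, R_{xt} = 0, giving D = 48 > 0 with R_{xx} > 0, so the point is a local minimum.
D = (6)·(8) − (0)^2 = 48.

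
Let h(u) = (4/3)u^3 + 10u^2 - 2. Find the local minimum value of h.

-2

Critical points: h'(u) = 4u^2 + 20u vanishes at u = -5, 0.
Since h''(u) = 8u + 20, we get h''(-5) = -20 < 0 ⇒ local maximum; h''(0) = 20 > 0 ⇒ local minimum.
So the local minimum value is h(0) = -2.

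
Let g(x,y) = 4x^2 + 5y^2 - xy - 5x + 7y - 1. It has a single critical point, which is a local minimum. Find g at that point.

∂g/∂x = 8x - y - 5 = 0 and ∂g/∂y = -x + 10y + 7 = 0, so (x, y) = (43/79, -51/79).
The Hessian has g_{xx} = 8, g_{yy} = 10, g_{xy} = -1, giving D = 79 > 0 with g_{xx} > 0, so the point is a local minimum.
g(43/79, -51/79) = -365/79.

-365/79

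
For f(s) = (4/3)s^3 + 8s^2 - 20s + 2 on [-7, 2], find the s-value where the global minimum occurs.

1

The derivative is 4s^2 + 16s - 20, which vanishes at s = -5 and s = 1.
Evaluating at the critical points and endpoints: f(-7) = 230/3; f(-5) = 406/3; f(1) = -26/3; f(2) = 14/3.
So the minimum is f(1) = -26/3.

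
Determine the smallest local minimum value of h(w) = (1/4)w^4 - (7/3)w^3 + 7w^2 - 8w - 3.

-25/3

Critical points: h'(w) = w^3 - 7w^2 + 14w - 8 vanishes at w = 1, 2, 4.
Since h''(w) = 3w^2 - 14w + 14, we get h''(1) = 3 > 0 ⇒ local minimum; h''(2) = -2 < 0 ⇒ local maximum; h''(4) = 6 > 0 ⇒ local minimum.
The smallest local minimum is h(4) = -25/3.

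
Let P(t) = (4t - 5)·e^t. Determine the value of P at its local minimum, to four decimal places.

By the product rule, P'(t) = (4t - 1)·e^t. Since e^t > 0, the only critical point is t = 1/4.
P''(1/4) has the same sign as 4 > 0, so this is a local minimum.
P(1/4) = (-4)·e^(1/4) ≈ -5.1361.

-5.1361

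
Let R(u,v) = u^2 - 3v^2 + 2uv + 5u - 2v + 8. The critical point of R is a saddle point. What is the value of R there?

∂R/∂u = 2u + 2v + 5 = 0 and ∂R/∂v = 2u - 6v - 2 = 0, so (u, v) = (-13/8, -7/8).
The Hessian has R_{uu} = 2, R_{vv} = -6, R_{uv} = 2, giving D = -16 < 0, so the point is a saddle point.
R(-13/8, -7/8) = 77/16.

77/16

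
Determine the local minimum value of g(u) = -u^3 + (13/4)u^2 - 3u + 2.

31/27

Critical points: g'(u) = -3u^2 + (13/2)u - 3 vanishes at u = 2/3, 3/2.
g''(u) = -6u + 13/2. g''(2/3) = 5/2 > 0 ⇒ local minimum; g''(3/2) = -5/2 < 0 ⇒ local maximum.
The local minimum is g(2/3) = 31/27.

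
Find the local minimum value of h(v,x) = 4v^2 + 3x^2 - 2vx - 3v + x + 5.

195/44

∂h/∂v = 8v - 2x - 3 = 0 and ∂h/∂x = -2v + 6x + 1 = 0, so (v, x) = (4/11, -1/22).
The Hessian has h_{vv} = 8, h_{xx} = 6, h_{vx} = -2, giving D = 44 > 0 with h_{vv} > 0, so the point is a local minimum.
h(4/11, -1/22) = 195/44.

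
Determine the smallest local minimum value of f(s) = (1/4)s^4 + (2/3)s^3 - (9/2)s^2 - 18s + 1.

f'(s) = s^3 + 2s^2 - 9s - 18 = 0 at s = -3, -2, 3.
Second-derivative test with f''(s) = 3s^2 + 4s - 9: f''(-3) = 6 > 0 ⇒ local minimum; f''(-2) = -5 < 0 ⇒ local maximum; f''(3) = 30 > 0 ⇒ local minimum.
The smallest local minimum is f(3) = -221/4.

-221/4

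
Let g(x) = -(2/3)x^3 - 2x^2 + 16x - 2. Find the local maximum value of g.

50/3

Critical points: g'(x) = -2x^2 - 4x + 16 vanishes at x = -4, 2.
Since g''(x) = -4x - 4, we get g''(-4) = 12 > 0 ⇒ local minimum; g''(2) = -12 < 0 ⇒ local maximum.
So the local maximum value is g(2) = 50/3.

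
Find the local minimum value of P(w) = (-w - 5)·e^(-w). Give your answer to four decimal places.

By the product rule, P'(w) = (w + 4)·e^(-w). Since e^(-w) > 0, the only critical point is w = -4.
P''(-4) has the same sign as 1 > 0, so this is a local minimum.
P(-4) = (-1)·e^(4) ≈ -54.5982.

-54.5982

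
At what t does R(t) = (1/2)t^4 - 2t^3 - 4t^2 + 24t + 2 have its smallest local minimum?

Critical points: R'(t) = 2t^3 - 6t^2 - 8t + 24 vanishes at t = -2, 2, 3.
Second-derivative test with R''(t) = 6t^2 - 12t - 8: R''(-2) = 40 > 0 ⇒ local minimum; R''(2) = -8 < 0 ⇒ local maximum; R''(3) = 10 > 0 ⇒ local minimum.
Thus R has its smallest local minimum at t = -2, with value -38.

-2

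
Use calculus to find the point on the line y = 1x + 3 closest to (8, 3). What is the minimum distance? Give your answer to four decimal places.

Minimize D(x)^2 = (x - 8)^2 + (x)^2.
d/dx[D^2] = 2(x - 8) + 2·1·(x) = 0 ⇒ x = 4.
Then y = 7 and the distance is √(32) ≈ 5.6569.

5.6569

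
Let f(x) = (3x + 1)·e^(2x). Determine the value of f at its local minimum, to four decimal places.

-0.2833

By the product rule, f'(x) = (6x + 5)·e^(2x). Since e^(2x) > 0, the only critical point is x = -5/6.
f''(-5/6) has the same sign as 6 > 0, so this is a local minimum.
f(-5/6) = (-3/2)·e^(-5/3) ≈ -0.2833.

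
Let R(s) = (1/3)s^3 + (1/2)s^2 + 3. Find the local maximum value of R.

19/6

Critical points: R'(s) = s^2 + s vanishes at s = -1, 0.
Second-derivative test with R''(s) = 2s + 1: R''(-1) = -1 < 0 ⇒ local maximum; R''(0) = 1 > 0 ⇒ local minimum.
The local maximum is R(-1) = 19/6.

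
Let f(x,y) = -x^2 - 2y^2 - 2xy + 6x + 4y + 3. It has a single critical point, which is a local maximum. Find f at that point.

13

∂f/∂x = -2x - 2y + 6 = 0 and ∂f/∂y = -2x - 4y + 4 = 0, so (x, y) = (4, -1).
The Hessian has f_{xx} = -2, f_{yy} = -4, f_{xy} = -2, giving D = 4 > 0 with f_{xx} < 0, so the point is a local maximum.
f(4, -1) = 13.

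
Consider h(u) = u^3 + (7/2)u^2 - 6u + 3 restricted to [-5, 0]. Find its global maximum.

h'(u) = 3u^2 + 7u - 6, whose only zero in [-5, 0] is u = -3.
Compare values at every candidate in [-5, 0]: h(-5) = -9/2; h(-3) = 51/2; h(0) = 3.
Hence the absolute maximum is 51/2 at u = -3.

51/2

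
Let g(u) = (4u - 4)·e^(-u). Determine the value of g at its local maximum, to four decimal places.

0.5413

Differentiating with the product rule gives g'(u) = (-4u + 8)·e^(-u). Since e^(-u) > 0, the only critical point is u = 2.
g''(2) has the same sign as -4 < 0, so this is a local maximum.
g(2) = (4)·e^(-2) ≈ 0.5413.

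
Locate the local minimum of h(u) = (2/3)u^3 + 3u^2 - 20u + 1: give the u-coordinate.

2

h'(u) = 2u^2 + 6u - 20. Setting h'(u) = 0 gives u ∈ {-5, 2}.
h''(u) = 4u + 6. h''(-5) = -14 < 0 ⇒ local maximum; h''(2) = 14 > 0 ⇒ local minimum.
Thus h has its local minimum at u = 2, with value -65/3.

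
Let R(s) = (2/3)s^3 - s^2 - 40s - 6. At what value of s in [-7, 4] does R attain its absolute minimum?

4

R'(s) = 2s^2 - 2s - 40, whose only zero in [-7, 4] is s = -4.
Compare values at every candidate in [-7, 4]: R(-7) = -11/3,  R(-4) = 286/3,  R(4) = -418/3.
The minimum over the interval is -418/3, attained at s = 4.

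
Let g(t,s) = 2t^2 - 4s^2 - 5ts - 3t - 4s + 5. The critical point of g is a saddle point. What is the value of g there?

∂g/∂t = 4t - 5s - 3 = 0 and ∂g/∂s = -5t - 8s - 4 = 0, so (t, s) = (4/57, -31/57).
The Hessian has g_{tt} = 4, g_{ss} = -8, g_{ts} = -5, giving D = -57 < 0, so the point is a saddle point.
g(4/57, -31/57) = 341/57.

341/57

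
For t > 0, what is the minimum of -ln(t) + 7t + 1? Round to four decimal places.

P'(t) = -1/t + 7 = 0 gives t = 1/7.
P''(t) = 1/t², which is positive for t > 0, so this is a local minimum.
P(1/7) = -1·ln(1/7) + 1 + 1 ≈ 3.9459.

3.9459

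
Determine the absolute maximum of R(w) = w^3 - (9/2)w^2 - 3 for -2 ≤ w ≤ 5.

The derivative is 3w^2 - 9w, which vanishes at w = 0 and w = 3.
Evaluating at the critical points and endpoints: R(-2) = -29; R(0) = -3; R(3) = -33/2; R(5) = 19/2.
So the maximum is R(5) = 19/2.

19/2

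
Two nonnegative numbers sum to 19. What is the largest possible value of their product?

With x + y = 19, the product is P(x) = x(19 − x).
P'(x) = 19 − 2x = 0 gives x = 19/2; P'' = −2 < 0, so this is the maximum.
P = 19/2·19/2 = 361/4.

361/4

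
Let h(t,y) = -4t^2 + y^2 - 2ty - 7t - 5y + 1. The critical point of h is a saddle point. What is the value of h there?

∂h/∂t = -8t - 2y - 7 = 0 and ∂h/∂y = -2t + 2y - 5 = 0, so (t, y) = (-6/5, 13/10).
The Hessian has h_{tt} = -8, h_{yy} = 2, h_{ty} = -2, giving D = -20 < 0, so the point is a saddle point.
h(-6/5, 13/10) = 39/20.

39/20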